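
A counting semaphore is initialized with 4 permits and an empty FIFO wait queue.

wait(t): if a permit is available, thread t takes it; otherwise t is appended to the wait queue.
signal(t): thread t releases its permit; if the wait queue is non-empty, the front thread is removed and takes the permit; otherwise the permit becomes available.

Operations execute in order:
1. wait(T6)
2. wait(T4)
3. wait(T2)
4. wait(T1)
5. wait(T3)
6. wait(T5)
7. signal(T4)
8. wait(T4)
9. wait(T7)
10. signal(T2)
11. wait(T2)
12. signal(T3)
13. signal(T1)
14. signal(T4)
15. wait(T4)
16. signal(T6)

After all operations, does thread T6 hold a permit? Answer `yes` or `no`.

Answer: no

Derivation:
Step 1: wait(T6) -> count=3 queue=[] holders={T6}
Step 2: wait(T4) -> count=2 queue=[] holders={T4,T6}
Step 3: wait(T2) -> count=1 queue=[] holders={T2,T4,T6}
Step 4: wait(T1) -> count=0 queue=[] holders={T1,T2,T4,T6}
Step 5: wait(T3) -> count=0 queue=[T3] holders={T1,T2,T4,T6}
Step 6: wait(T5) -> count=0 queue=[T3,T5] holders={T1,T2,T4,T6}
Step 7: signal(T4) -> count=0 queue=[T5] holders={T1,T2,T3,T6}
Step 8: wait(T4) -> count=0 queue=[T5,T4] holders={T1,T2,T3,T6}
Step 9: wait(T7) -> count=0 queue=[T5,T4,T7] holders={T1,T2,T3,T6}
Step 10: signal(T2) -> count=0 queue=[T4,T7] holders={T1,T3,T5,T6}
Step 11: wait(T2) -> count=0 queue=[T4,T7,T2] holders={T1,T3,T5,T6}
Step 12: signal(T3) -> count=0 queue=[T7,T2] holders={T1,T4,T5,T6}
Step 13: signal(T1) -> count=0 queue=[T2] holders={T4,T5,T6,T7}
Step 14: signal(T4) -> count=0 queue=[] holders={T2,T5,T6,T7}
Step 15: wait(T4) -> count=0 queue=[T4] holders={T2,T5,T6,T7}
Step 16: signal(T6) -> count=0 queue=[] holders={T2,T4,T5,T7}
Final holders: {T2,T4,T5,T7} -> T6 not in holders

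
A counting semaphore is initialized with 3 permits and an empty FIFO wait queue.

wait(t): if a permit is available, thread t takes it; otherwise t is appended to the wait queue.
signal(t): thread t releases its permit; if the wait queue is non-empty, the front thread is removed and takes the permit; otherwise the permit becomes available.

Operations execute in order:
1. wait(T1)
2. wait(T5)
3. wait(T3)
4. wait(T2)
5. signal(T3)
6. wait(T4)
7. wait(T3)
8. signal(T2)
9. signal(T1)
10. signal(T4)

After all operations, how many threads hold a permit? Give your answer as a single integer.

Answer: 2

Derivation:
Step 1: wait(T1) -> count=2 queue=[] holders={T1}
Step 2: wait(T5) -> count=1 queue=[] holders={T1,T5}
Step 3: wait(T3) -> count=0 queue=[] holders={T1,T3,T5}
Step 4: wait(T2) -> count=0 queue=[T2] holders={T1,T3,T5}
Step 5: signal(T3) -> count=0 queue=[] holders={T1,T2,T5}
Step 6: wait(T4) -> count=0 queue=[T4] holders={T1,T2,T5}
Step 7: wait(T3) -> count=0 queue=[T4,T3] holders={T1,T2,T5}
Step 8: signal(T2) -> count=0 queue=[T3] holders={T1,T4,T5}
Step 9: signal(T1) -> count=0 queue=[] holders={T3,T4,T5}
Step 10: signal(T4) -> count=1 queue=[] holders={T3,T5}
Final holders: {T3,T5} -> 2 thread(s)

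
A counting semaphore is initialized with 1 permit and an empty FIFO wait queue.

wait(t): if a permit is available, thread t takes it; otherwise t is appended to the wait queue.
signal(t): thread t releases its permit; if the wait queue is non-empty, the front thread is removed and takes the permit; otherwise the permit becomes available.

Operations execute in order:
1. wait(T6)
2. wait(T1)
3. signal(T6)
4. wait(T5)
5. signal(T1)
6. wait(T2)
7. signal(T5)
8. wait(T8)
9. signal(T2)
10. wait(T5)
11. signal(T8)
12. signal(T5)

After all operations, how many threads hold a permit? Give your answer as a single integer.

Step 1: wait(T6) -> count=0 queue=[] holders={T6}
Step 2: wait(T1) -> count=0 queue=[T1] holders={T6}
Step 3: signal(T6) -> count=0 queue=[] holders={T1}
Step 4: wait(T5) -> count=0 queue=[T5] holders={T1}
Step 5: signal(T1) -> count=0 queue=[] holders={T5}
Step 6: wait(T2) -> count=0 queue=[T2] holders={T5}
Step 7: signal(T5) -> count=0 queue=[] holders={T2}
Step 8: wait(T8) -> count=0 queue=[T8] holders={T2}
Step 9: signal(T2) -> count=0 queue=[] holders={T8}
Step 10: wait(T5) -> count=0 queue=[T5] holders={T8}
Step 11: signal(T8) -> count=0 queue=[] holders={T5}
Step 12: signal(T5) -> count=1 queue=[] holders={none}
Final holders: {none} -> 0 thread(s)

Answer: 0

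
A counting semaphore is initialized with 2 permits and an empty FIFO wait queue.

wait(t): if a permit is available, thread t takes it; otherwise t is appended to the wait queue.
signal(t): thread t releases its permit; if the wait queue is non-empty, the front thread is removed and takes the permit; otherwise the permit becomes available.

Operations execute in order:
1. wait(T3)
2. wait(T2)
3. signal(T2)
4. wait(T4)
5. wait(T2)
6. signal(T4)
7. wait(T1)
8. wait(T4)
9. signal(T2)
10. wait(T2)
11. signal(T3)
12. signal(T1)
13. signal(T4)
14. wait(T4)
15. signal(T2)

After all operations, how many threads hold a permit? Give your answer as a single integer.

Answer: 1

Derivation:
Step 1: wait(T3) -> count=1 queue=[] holders={T3}
Step 2: wait(T2) -> count=0 queue=[] holders={T2,T3}
Step 3: signal(T2) -> count=1 queue=[] holders={T3}
Step 4: wait(T4) -> count=0 queue=[] holders={T3,T4}
Step 5: wait(T2) -> count=0 queue=[T2] holders={T3,T4}
Step 6: signal(T4) -> count=0 queue=[] holders={T2,T3}
Step 7: wait(T1) -> count=0 queue=[T1] holders={T2,T3}
Step 8: wait(T4) -> count=0 queue=[T1,T4] holders={T2,T3}
Step 9: signal(T2) -> count=0 queue=[T4] holders={T1,T3}
Step 10: wait(T2) -> count=0 queue=[T4,T2] holders={T1,T3}
Step 11: signal(T3) -> count=0 queue=[T2] holders={T1,T4}
Step 12: signal(T1) -> count=0 queue=[] holders={T2,T4}
Step 13: signal(T4) -> count=1 queue=[] holders={T2}
Step 14: wait(T4) -> count=0 queue=[] holders={T2,T4}
Step 15: signal(T2) -> count=1 queue=[] holders={T4}
Final holders: {T4} -> 1 thread(s)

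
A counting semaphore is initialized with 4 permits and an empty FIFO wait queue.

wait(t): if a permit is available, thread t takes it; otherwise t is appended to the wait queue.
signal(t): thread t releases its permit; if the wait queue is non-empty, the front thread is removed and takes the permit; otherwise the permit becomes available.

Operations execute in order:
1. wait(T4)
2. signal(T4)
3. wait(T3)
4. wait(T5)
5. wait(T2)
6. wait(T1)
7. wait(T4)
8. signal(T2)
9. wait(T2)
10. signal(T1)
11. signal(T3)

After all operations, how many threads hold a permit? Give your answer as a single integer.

Step 1: wait(T4) -> count=3 queue=[] holders={T4}
Step 2: signal(T4) -> count=4 queue=[] holders={none}
Step 3: wait(T3) -> count=3 queue=[] holders={T3}
Step 4: wait(T5) -> count=2 queue=[] holders={T3,T5}
Step 5: wait(T2) -> count=1 queue=[] holders={T2,T3,T5}
Step 6: wait(T1) -> count=0 queue=[] holders={T1,T2,T3,T5}
Step 7: wait(T4) -> count=0 queue=[T4] holders={T1,T2,T3,T5}
Step 8: signal(T2) -> count=0 queue=[] holders={T1,T3,T4,T5}
Step 9: wait(T2) -> count=0 queue=[T2] holders={T1,T3,T4,T5}
Step 10: signal(T1) -> count=0 queue=[] holders={T2,T3,T4,T5}
Step 11: signal(T3) -> count=1 queue=[] holders={T2,T4,T5}
Final holders: {T2,T4,T5} -> 3 thread(s)

Answer: 3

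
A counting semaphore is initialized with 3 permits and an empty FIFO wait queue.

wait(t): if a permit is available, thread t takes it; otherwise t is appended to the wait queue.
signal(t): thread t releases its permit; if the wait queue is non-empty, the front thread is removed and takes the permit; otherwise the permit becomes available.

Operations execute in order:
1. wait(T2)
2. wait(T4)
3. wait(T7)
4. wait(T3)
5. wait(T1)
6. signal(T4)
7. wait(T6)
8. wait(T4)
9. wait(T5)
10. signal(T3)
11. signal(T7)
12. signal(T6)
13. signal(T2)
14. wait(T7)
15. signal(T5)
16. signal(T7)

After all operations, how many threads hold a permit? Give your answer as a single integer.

Answer: 2

Derivation:
Step 1: wait(T2) -> count=2 queue=[] holders={T2}
Step 2: wait(T4) -> count=1 queue=[] holders={T2,T4}
Step 3: wait(T7) -> count=0 queue=[] holders={T2,T4,T7}
Step 4: wait(T3) -> count=0 queue=[T3] holders={T2,T4,T7}
Step 5: wait(T1) -> count=0 queue=[T3,T1] holders={T2,T4,T7}
Step 6: signal(T4) -> count=0 queue=[T1] holders={T2,T3,T7}
Step 7: wait(T6) -> count=0 queue=[T1,T6] holders={T2,T3,T7}
Step 8: wait(T4) -> count=0 queue=[T1,T6,T4] holders={T2,T3,T7}
Step 9: wait(T5) -> count=0 queue=[T1,T6,T4,T5] holders={T2,T3,T7}
Step 10: signal(T3) -> count=0 queue=[T6,T4,T5] holders={T1,T2,T7}
Step 11: signal(T7) -> count=0 queue=[T4,T5] holders={T1,T2,T6}
Step 12: signal(T6) -> count=0 queue=[T5] holders={T1,T2,T4}
Step 13: signal(T2) -> count=0 queue=[] holders={T1,T4,T5}
Step 14: wait(T7) -> count=0 queue=[T7] holders={T1,T4,T5}
Step 15: signal(T5) -> count=0 queue=[] holders={T1,T4,T7}
Step 16: signal(T7) -> count=1 queue=[] holders={T1,T4}
Final holders: {T1,T4} -> 2 thread(s)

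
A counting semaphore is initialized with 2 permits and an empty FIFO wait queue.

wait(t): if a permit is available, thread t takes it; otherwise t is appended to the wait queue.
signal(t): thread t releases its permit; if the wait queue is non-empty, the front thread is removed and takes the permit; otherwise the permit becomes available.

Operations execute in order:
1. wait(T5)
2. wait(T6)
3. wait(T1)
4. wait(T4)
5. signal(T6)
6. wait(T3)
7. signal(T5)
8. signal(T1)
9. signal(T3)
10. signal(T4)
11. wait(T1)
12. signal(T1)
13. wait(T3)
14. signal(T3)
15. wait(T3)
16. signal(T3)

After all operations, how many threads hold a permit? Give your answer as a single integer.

Step 1: wait(T5) -> count=1 queue=[] holders={T5}
Step 2: wait(T6) -> count=0 queue=[] holders={T5,T6}
Step 3: wait(T1) -> count=0 queue=[T1] holders={T5,T6}
Step 4: wait(T4) -> count=0 queue=[T1,T4] holders={T5,T6}
Step 5: signal(T6) -> count=0 queue=[T4] holders={T1,T5}
Step 6: wait(T3) -> count=0 queue=[T4,T3] holders={T1,T5}
Step 7: signal(T5) -> count=0 queue=[T3] holders={T1,T4}
Step 8: signal(T1) -> count=0 queue=[] holders={T3,T4}
Step 9: signal(T3) -> count=1 queue=[] holders={T4}
Step 10: signal(T4) -> count=2 queue=[] holders={none}
Step 11: wait(T1) -> count=1 queue=[] holders={T1}
Step 12: signal(T1) -> count=2 queue=[] holders={none}
Step 13: wait(T3) -> count=1 queue=[] holders={T3}
Step 14: signal(T3) -> count=2 queue=[] holders={none}
Step 15: wait(T3) -> count=1 queue=[] holders={T3}
Step 16: signal(T3) -> count=2 queue=[] holders={none}
Final holders: {none} -> 0 thread(s)

Answer: 0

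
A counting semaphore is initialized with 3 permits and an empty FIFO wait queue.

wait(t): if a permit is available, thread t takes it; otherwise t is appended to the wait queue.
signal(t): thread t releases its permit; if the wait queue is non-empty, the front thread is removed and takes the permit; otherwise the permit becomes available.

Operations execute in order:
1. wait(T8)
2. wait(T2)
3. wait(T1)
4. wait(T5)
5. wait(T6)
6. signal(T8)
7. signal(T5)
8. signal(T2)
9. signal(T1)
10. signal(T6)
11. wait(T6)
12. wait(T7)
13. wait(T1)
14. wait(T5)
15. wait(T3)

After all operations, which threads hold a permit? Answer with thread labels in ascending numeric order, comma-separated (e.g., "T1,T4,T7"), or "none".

Answer: T1,T6,T7

Derivation:
Step 1: wait(T8) -> count=2 queue=[] holders={T8}
Step 2: wait(T2) -> count=1 queue=[] holders={T2,T8}
Step 3: wait(T1) -> count=0 queue=[] holders={T1,T2,T8}
Step 4: wait(T5) -> count=0 queue=[T5] holders={T1,T2,T8}
Step 5: wait(T6) -> count=0 queue=[T5,T6] holders={T1,T2,T8}
Step 6: signal(T8) -> count=0 queue=[T6] holders={T1,T2,T5}
Step 7: signal(T5) -> count=0 queue=[] holders={T1,T2,T6}
Step 8: signal(T2) -> count=1 queue=[] holders={T1,T6}
Step 9: signal(T1) -> count=2 queue=[] holders={T6}
Step 10: signal(T6) -> count=3 queue=[] holders={none}
Step 11: wait(T6) -> count=2 queue=[] holders={T6}
Step 12: wait(T7) -> count=1 queue=[] holders={T6,T7}
Step 13: wait(T1) -> count=0 queue=[] holders={T1,T6,T7}
Step 14: wait(T5) -> count=0 queue=[T5] holders={T1,T6,T7}
Step 15: wait(T3) -> count=0 queue=[T5,T3] holders={T1,T6,T7}
Final holders: T1,T6,T7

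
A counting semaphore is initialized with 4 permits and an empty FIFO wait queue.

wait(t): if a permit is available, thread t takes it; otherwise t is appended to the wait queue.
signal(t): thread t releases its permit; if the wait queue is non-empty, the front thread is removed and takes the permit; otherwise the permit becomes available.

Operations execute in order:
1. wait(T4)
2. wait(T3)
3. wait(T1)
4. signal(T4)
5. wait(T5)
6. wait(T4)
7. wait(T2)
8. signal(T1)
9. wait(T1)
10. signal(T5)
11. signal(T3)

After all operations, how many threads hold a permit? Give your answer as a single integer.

Answer: 3

Derivation:
Step 1: wait(T4) -> count=3 queue=[] holders={T4}
Step 2: wait(T3) -> count=2 queue=[] holders={T3,T4}
Step 3: wait(T1) -> count=1 queue=[] holders={T1,T3,T4}
Step 4: signal(T4) -> count=2 queue=[] holders={T1,T3}
Step 5: wait(T5) -> count=1 queue=[] holders={T1,T3,T5}
Step 6: wait(T4) -> count=0 queue=[] holders={T1,T3,T4,T5}
Step 7: wait(T2) -> count=0 queue=[T2] holders={T1,T3,T4,T5}
Step 8: signal(T1) -> count=0 queue=[] holders={T2,T3,T4,T5}
Step 9: wait(T1) -> count=0 queue=[T1] holders={T2,T3,T4,T5}
Step 10: signal(T5) -> count=0 queue=[] holders={T1,T2,T3,T4}
Step 11: signal(T3) -> count=1 queue=[] holders={T1,T2,T4}
Final holders: {T1,T2,T4} -> 3 thread(s)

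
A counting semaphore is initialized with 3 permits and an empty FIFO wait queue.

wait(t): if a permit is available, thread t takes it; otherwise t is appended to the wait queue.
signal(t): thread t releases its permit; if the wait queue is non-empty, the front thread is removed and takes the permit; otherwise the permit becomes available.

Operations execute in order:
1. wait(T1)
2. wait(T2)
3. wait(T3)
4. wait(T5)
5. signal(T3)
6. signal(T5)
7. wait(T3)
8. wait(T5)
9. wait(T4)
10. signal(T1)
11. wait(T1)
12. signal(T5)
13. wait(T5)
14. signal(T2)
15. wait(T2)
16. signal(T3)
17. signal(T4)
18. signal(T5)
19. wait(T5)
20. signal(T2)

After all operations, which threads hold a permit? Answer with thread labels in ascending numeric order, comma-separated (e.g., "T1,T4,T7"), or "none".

Answer: T1,T5

Derivation:
Step 1: wait(T1) -> count=2 queue=[] holders={T1}
Step 2: wait(T2) -> count=1 queue=[] holders={T1,T2}
Step 3: wait(T3) -> count=0 queue=[] holders={T1,T2,T3}
Step 4: wait(T5) -> count=0 queue=[T5] holders={T1,T2,T3}
Step 5: signal(T3) -> count=0 queue=[] holders={T1,T2,T5}
Step 6: signal(T5) -> count=1 queue=[] holders={T1,T2}
Step 7: wait(T3) -> count=0 queue=[] holders={T1,T2,T3}
Step 8: wait(T5) -> count=0 queue=[T5] holders={T1,T2,T3}
Step 9: wait(T4) -> count=0 queue=[T5,T4] holders={T1,T2,T3}
Step 10: signal(T1) -> count=0 queue=[T4] holders={T2,T3,T5}
Step 11: wait(T1) -> count=0 queue=[T4,T1] holders={T2,T3,T5}
Step 12: signal(T5) -> count=0 queue=[T1] holders={T2,T3,T4}
Step 13: wait(T5) -> count=0 queue=[T1,T5] holders={T2,T3,T4}
Step 14: signal(T2) -> count=0 queue=[T5] holders={T1,T3,T4}
Step 15: wait(T2) -> count=0 queue=[T5,T2] holders={T1,T3,T4}
Step 16: signal(T3) -> count=0 queue=[T2] holders={T1,T4,T5}
Step 17: signal(T4) -> count=0 queue=[] holders={T1,T2,T5}
Step 18: signal(T5) -> count=1 queue=[] holders={T1,T2}
Step 19: wait(T5) -> count=0 queue=[] holders={T1,T2,T5}
Step 20: signal(T2) -> count=1 queue=[] holders={T1,T5}
Final holders: T1,T5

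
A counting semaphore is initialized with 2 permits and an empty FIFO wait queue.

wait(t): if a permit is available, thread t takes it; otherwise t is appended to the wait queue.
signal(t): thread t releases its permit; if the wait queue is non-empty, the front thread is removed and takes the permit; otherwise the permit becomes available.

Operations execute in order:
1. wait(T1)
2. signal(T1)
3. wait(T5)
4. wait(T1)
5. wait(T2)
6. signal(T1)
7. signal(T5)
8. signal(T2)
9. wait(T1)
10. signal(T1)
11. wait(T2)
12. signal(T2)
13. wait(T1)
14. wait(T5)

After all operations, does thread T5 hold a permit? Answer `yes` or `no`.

Step 1: wait(T1) -> count=1 queue=[] holders={T1}
Step 2: signal(T1) -> count=2 queue=[] holders={none}
Step 3: wait(T5) -> count=1 queue=[] holders={T5}
Step 4: wait(T1) -> count=0 queue=[] holders={T1,T5}
Step 5: wait(T2) -> count=0 queue=[T2] holders={T1,T5}
Step 6: signal(T1) -> count=0 queue=[] holders={T2,T5}
Step 7: signal(T5) -> count=1 queue=[] holders={T2}
Step 8: signal(T2) -> count=2 queue=[] holders={none}
Step 9: wait(T1) -> count=1 queue=[] holders={T1}
Step 10: signal(T1) -> count=2 queue=[] holders={none}
Step 11: wait(T2) -> count=1 queue=[] holders={T2}
Step 12: signal(T2) -> count=2 queue=[] holders={none}
Step 13: wait(T1) -> count=1 queue=[] holders={T1}
Step 14: wait(T5) -> count=0 queue=[] holders={T1,T5}
Final holders: {T1,T5} -> T5 in holders

Answer: yes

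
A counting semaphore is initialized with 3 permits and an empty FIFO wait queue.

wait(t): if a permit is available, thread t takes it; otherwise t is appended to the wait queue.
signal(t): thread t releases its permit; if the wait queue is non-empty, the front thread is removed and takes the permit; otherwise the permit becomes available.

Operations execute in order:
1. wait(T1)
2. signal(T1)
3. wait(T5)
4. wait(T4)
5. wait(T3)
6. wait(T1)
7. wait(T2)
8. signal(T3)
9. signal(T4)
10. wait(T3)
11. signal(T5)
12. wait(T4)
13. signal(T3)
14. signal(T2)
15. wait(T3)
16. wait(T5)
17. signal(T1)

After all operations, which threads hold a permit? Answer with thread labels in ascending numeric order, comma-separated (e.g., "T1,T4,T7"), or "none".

Step 1: wait(T1) -> count=2 queue=[] holders={T1}
Step 2: signal(T1) -> count=3 queue=[] holders={none}
Step 3: wait(T5) -> count=2 queue=[] holders={T5}
Step 4: wait(T4) -> count=1 queue=[] holders={T4,T5}
Step 5: wait(T3) -> count=0 queue=[] holders={T3,T4,T5}
Step 6: wait(T1) -> count=0 queue=[T1] holders={T3,T4,T5}
Step 7: wait(T2) -> count=0 queue=[T1,T2] holders={T3,T4,T5}
Step 8: signal(T3) -> count=0 queue=[T2] holders={T1,T4,T5}
Step 9: signal(T4) -> count=0 queue=[] holders={T1,T2,T5}
Step 10: wait(T3) -> count=0 queue=[T3] holders={T1,T2,T5}
Step 11: signal(T5) -> count=0 queue=[] holders={T1,T2,T3}
Step 12: wait(T4) -> count=0 queue=[T4] holders={T1,T2,T3}
Step 13: signal(T3) -> count=0 queue=[] holders={T1,T2,T4}
Step 14: signal(T2) -> count=1 queue=[] holders={T1,T4}
Step 15: wait(T3) -> count=0 queue=[] holders={T1,T3,T4}
Step 16: wait(T5) -> count=0 queue=[T5] holders={T1,T3,T4}
Step 17: signal(T1) -> count=0 queue=[] holders={T3,T4,T5}
Final holders: T3,T4,T5

Answer: T3,T4,T5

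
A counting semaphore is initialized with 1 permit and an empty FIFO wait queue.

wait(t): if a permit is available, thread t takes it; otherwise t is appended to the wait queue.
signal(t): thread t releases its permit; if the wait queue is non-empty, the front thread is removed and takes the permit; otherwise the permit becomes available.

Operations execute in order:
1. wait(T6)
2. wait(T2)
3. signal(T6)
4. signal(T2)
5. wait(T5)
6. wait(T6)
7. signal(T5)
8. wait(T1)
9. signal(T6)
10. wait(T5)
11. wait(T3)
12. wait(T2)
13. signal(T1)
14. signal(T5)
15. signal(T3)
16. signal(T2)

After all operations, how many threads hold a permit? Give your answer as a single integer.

Answer: 0

Derivation:
Step 1: wait(T6) -> count=0 queue=[] holders={T6}
Step 2: wait(T2) -> count=0 queue=[T2] holders={T6}
Step 3: signal(T6) -> count=0 queue=[] holders={T2}
Step 4: signal(T2) -> count=1 queue=[] holders={none}
Step 5: wait(T5) -> count=0 queue=[] holders={T5}
Step 6: wait(T6) -> count=0 queue=[T6] holders={T5}
Step 7: signal(T5) -> count=0 queue=[] holders={T6}
Step 8: wait(T1) -> count=0 queue=[T1] holders={T6}
Step 9: signal(T6) -> count=0 queue=[] holders={T1}
Step 10: wait(T5) -> count=0 queue=[T5] holders={T1}
Step 11: wait(T3) -> count=0 queue=[T5,T3] holders={T1}
Step 12: wait(T2) -> count=0 queue=[T5,T3,T2] holders={T1}
Step 13: signal(T1) -> count=0 queue=[T3,T2] holders={T5}
Step 14: signal(T5) -> count=0 queue=[T2] holders={T3}
Step 15: signal(T3) -> count=0 queue=[] holders={T2}
Step 16: signal(T2) -> count=1 queue=[] holders={none}
Final holders: {none} -> 0 thread(s)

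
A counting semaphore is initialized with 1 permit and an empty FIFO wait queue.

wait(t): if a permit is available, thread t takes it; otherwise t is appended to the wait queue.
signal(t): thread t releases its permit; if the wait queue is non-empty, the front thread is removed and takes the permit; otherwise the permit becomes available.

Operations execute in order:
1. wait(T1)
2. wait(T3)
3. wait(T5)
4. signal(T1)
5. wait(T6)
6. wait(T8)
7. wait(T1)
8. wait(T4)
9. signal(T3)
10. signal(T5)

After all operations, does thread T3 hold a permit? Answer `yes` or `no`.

Answer: no

Derivation:
Step 1: wait(T1) -> count=0 queue=[] holders={T1}
Step 2: wait(T3) -> count=0 queue=[T3] holders={T1}
Step 3: wait(T5) -> count=0 queue=[T3,T5] holders={T1}
Step 4: signal(T1) -> count=0 queue=[T5] holders={T3}
Step 5: wait(T6) -> count=0 queue=[T5,T6] holders={T3}
Step 6: wait(T8) -> count=0 queue=[T5,T6,T8] holders={T3}
Step 7: wait(T1) -> count=0 queue=[T5,T6,T8,T1] holders={T3}
Step 8: wait(T4) -> count=0 queue=[T5,T6,T8,T1,T4] holders={T3}
Step 9: signal(T3) -> count=0 queue=[T6,T8,T1,T4] holders={T5}
Step 10: signal(T5) -> count=0 queue=[T8,T1,T4] holders={T6}
Final holders: {T6} -> T3 not in holders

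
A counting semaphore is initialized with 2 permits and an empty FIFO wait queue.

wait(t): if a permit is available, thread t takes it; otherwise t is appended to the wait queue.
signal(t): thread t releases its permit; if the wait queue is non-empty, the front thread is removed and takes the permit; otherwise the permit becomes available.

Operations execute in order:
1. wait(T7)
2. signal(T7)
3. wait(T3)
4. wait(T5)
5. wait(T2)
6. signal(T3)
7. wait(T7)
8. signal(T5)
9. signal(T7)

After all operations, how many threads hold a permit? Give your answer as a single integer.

Step 1: wait(T7) -> count=1 queue=[] holders={T7}
Step 2: signal(T7) -> count=2 queue=[] holders={none}
Step 3: wait(T3) -> count=1 queue=[] holders={T3}
Step 4: wait(T5) -> count=0 queue=[] holders={T3,T5}
Step 5: wait(T2) -> count=0 queue=[T2] holders={T3,T5}
Step 6: signal(T3) -> count=0 queue=[] holders={T2,T5}
Step 7: wait(T7) -> count=0 queue=[T7] holders={T2,T5}
Step 8: signal(T5) -> count=0 queue=[] holders={T2,T7}
Step 9: signal(T7) -> count=1 queue=[] holders={T2}
Final holders: {T2} -> 1 thread(s)

Answer: 1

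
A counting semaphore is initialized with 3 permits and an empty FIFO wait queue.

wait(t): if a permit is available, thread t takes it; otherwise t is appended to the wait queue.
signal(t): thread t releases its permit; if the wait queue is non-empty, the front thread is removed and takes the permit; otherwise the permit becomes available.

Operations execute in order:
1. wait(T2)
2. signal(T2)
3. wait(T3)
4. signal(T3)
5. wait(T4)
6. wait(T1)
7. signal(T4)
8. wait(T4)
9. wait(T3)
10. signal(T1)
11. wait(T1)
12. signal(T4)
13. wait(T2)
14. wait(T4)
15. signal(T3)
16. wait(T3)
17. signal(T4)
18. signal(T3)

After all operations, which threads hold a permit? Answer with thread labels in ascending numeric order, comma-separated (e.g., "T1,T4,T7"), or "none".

Step 1: wait(T2) -> count=2 queue=[] holders={T2}
Step 2: signal(T2) -> count=3 queue=[] holders={none}
Step 3: wait(T3) -> count=2 queue=[] holders={T3}
Step 4: signal(T3) -> count=3 queue=[] holders={none}
Step 5: wait(T4) -> count=2 queue=[] holders={T4}
Step 6: wait(T1) -> count=1 queue=[] holders={T1,T4}
Step 7: signal(T4) -> count=2 queue=[] holders={T1}
Step 8: wait(T4) -> count=1 queue=[] holders={T1,T4}
Step 9: wait(T3) -> count=0 queue=[] holders={T1,T3,T4}
Step 10: signal(T1) -> count=1 queue=[] holders={T3,T4}
Step 11: wait(T1) -> count=0 queue=[] holders={T1,T3,T4}
Step 12: signal(T4) -> count=1 queue=[] holders={T1,T3}
Step 13: wait(T2) -> count=0 queue=[] holders={T1,T2,T3}
Step 14: wait(T4) -> count=0 queue=[T4] holders={T1,T2,T3}
Step 15: signal(T3) -> count=0 queue=[] holders={T1,T2,T4}
Step 16: wait(T3) -> count=0 queue=[T3] holders={T1,T2,T4}
Step 17: signal(T4) -> count=0 queue=[] holders={T1,T2,T3}
Step 18: signal(T3) -> count=1 queue=[] holders={T1,T2}
Final holders: T1,T2

Answer: T1,T2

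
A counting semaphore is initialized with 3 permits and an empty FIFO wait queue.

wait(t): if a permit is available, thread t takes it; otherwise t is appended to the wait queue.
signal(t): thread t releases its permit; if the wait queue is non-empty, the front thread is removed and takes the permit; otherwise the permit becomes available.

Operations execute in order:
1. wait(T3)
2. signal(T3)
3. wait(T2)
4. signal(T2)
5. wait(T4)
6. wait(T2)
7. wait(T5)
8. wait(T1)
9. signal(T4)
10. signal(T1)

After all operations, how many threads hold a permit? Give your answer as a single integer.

Answer: 2

Derivation:
Step 1: wait(T3) -> count=2 queue=[] holders={T3}
Step 2: signal(T3) -> count=3 queue=[] holders={none}
Step 3: wait(T2) -> count=2 queue=[] holders={T2}
Step 4: signal(T2) -> count=3 queue=[] holders={none}
Step 5: wait(T4) -> count=2 queue=[] holders={T4}
Step 6: wait(T2) -> count=1 queue=[] holders={T2,T4}
Step 7: wait(T5) -> count=0 queue=[] holders={T2,T4,T5}
Step 8: wait(T1) -> count=0 queue=[T1] holders={T2,T4,T5}
Step 9: signal(T4) -> count=0 queue=[] holders={T1,T2,T5}
Step 10: signal(T1) -> count=1 queue=[] holders={T2,T5}
Final holders: {T2,T5} -> 2 thread(s)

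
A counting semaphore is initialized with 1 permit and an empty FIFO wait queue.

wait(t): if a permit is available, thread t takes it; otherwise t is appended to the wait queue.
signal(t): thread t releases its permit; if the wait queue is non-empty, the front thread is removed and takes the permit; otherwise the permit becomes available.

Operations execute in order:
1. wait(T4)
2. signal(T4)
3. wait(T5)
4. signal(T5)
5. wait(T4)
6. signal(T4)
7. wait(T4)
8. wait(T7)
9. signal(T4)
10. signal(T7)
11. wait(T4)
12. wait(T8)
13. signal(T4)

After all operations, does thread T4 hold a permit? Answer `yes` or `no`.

Answer: no

Derivation:
Step 1: wait(T4) -> count=0 queue=[] holders={T4}
Step 2: signal(T4) -> count=1 queue=[] holders={none}
Step 3: wait(T5) -> count=0 queue=[] holders={T5}
Step 4: signal(T5) -> count=1 queue=[] holders={none}
Step 5: wait(T4) -> count=0 queue=[] holders={T4}
Step 6: signal(T4) -> count=1 queue=[] holders={none}
Step 7: wait(T4) -> count=0 queue=[] holders={T4}
Step 8: wait(T7) -> count=0 queue=[T7] holders={T4}
Step 9: signal(T4) -> count=0 queue=[] holders={T7}
Step 10: signal(T7) -> count=1 queue=[] holders={none}
Step 11: wait(T4) -> count=0 queue=[] holders={T4}
Step 12: wait(T8) -> count=0 queue=[T8] holders={T4}
Step 13: signal(T4) -> count=0 queue=[] holders={T8}
Final holders: {T8} -> T4 not in holders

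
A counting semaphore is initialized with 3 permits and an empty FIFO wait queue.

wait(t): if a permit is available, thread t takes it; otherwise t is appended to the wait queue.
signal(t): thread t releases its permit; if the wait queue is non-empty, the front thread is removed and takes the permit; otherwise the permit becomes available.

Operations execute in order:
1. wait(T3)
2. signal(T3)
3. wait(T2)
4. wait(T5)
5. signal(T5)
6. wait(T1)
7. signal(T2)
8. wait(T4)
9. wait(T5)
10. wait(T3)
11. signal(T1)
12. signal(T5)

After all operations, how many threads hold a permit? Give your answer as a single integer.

Answer: 2

Derivation:
Step 1: wait(T3) -> count=2 queue=[] holders={T3}
Step 2: signal(T3) -> count=3 queue=[] holders={none}
Step 3: wait(T2) -> count=2 queue=[] holders={T2}
Step 4: wait(T5) -> count=1 queue=[] holders={T2,T5}
Step 5: signal(T5) -> count=2 queue=[] holders={T2}
Step 6: wait(T1) -> count=1 queue=[] holders={T1,T2}
Step 7: signal(T2) -> count=2 queue=[] holders={T1}
Step 8: wait(T4) -> count=1 queue=[] holders={T1,T4}
Step 9: wait(T5) -> count=0 queue=[] holders={T1,T4,T5}
Step 10: wait(T3) -> count=0 queue=[T3] holders={T1,T4,T5}
Step 11: signal(T1) -> count=0 queue=[] holders={T3,T4,T5}
Step 12: signal(T5) -> count=1 queue=[] holders={T3,T4}
Final holders: {T3,T4} -> 2 thread(s)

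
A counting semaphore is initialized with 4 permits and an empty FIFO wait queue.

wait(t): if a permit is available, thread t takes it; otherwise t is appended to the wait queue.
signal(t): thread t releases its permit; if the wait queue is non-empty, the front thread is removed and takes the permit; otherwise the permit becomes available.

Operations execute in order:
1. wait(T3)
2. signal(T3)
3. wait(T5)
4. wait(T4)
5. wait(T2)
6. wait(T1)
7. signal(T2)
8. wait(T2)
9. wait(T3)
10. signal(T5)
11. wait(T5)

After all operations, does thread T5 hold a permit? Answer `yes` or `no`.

Answer: no

Derivation:
Step 1: wait(T3) -> count=3 queue=[] holders={T3}
Step 2: signal(T3) -> count=4 queue=[] holders={none}
Step 3: wait(T5) -> count=3 queue=[] holders={T5}
Step 4: wait(T4) -> count=2 queue=[] holders={T4,T5}
Step 5: wait(T2) -> count=1 queue=[] holders={T2,T4,T5}
Step 6: wait(T1) -> count=0 queue=[] holders={T1,T2,T4,T5}
Step 7: signal(T2) -> count=1 queue=[] holders={T1,T4,T5}
Step 8: wait(T2) -> count=0 queue=[] holders={T1,T2,T4,T5}
Step 9: wait(T3) -> count=0 queue=[T3] holders={T1,T2,T4,T5}
Step 10: signal(T5) -> count=0 queue=[] holders={T1,T2,T3,T4}
Step 11: wait(T5) -> count=0 queue=[T5] holders={T1,T2,T3,T4}
Final holders: {T1,T2,T3,T4} -> T5 not in holders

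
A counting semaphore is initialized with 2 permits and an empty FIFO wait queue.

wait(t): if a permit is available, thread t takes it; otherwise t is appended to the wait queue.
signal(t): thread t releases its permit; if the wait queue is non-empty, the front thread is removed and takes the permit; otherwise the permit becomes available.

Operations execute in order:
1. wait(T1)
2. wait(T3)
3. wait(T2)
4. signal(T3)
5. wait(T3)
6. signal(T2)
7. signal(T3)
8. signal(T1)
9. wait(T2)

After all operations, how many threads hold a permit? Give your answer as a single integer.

Answer: 1

Derivation:
Step 1: wait(T1) -> count=1 queue=[] holders={T1}
Step 2: wait(T3) -> count=0 queue=[] holders={T1,T3}
Step 3: wait(T2) -> count=0 queue=[T2] holders={T1,T3}
Step 4: signal(T3) -> count=0 queue=[] holders={T1,T2}
Step 5: wait(T3) -> count=0 queue=[T3] holders={T1,T2}
Step 6: signal(T2) -> count=0 queue=[] holders={T1,T3}
Step 7: signal(T3) -> count=1 queue=[] holders={T1}
Step 8: signal(T1) -> count=2 queue=[] holders={none}
Step 9: wait(T2) -> count=1 queue=[] holders={T2}
Final holders: {T2} -> 1 thread(s)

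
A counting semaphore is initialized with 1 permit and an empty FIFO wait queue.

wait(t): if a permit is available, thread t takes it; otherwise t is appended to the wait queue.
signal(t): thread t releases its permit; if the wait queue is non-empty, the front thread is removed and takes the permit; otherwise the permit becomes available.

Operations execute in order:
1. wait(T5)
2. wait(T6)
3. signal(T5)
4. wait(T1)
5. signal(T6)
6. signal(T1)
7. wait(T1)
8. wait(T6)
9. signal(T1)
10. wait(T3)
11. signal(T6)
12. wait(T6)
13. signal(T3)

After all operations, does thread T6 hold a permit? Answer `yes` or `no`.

Step 1: wait(T5) -> count=0 queue=[] holders={T5}
Step 2: wait(T6) -> count=0 queue=[T6] holders={T5}
Step 3: signal(T5) -> count=0 queue=[] holders={T6}
Step 4: wait(T1) -> count=0 queue=[T1] holders={T6}
Step 5: signal(T6) -> count=0 queue=[] holders={T1}
Step 6: signal(T1) -> count=1 queue=[] holders={none}
Step 7: wait(T1) -> count=0 queue=[] holders={T1}
Step 8: wait(T6) -> count=0 queue=[T6] holders={T1}
Step 9: signal(T1) -> count=0 queue=[] holders={T6}
Step 10: wait(T3) -> count=0 queue=[T3] holders={T6}
Step 11: signal(T6) -> count=0 queue=[] holders={T3}
Step 12: wait(T6) -> count=0 queue=[T6] holders={T3}
Step 13: signal(T3) -> count=0 queue=[] holders={T6}
Final holders: {T6} -> T6 in holders

Answer: yes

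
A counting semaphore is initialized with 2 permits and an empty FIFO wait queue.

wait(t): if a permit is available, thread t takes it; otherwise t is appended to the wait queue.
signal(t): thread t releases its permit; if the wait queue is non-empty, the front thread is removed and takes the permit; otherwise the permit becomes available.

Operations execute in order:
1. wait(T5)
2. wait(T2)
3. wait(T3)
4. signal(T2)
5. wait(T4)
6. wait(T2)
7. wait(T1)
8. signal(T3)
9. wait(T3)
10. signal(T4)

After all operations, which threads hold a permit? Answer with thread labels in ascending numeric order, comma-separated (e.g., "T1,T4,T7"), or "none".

Answer: T2,T5

Derivation:
Step 1: wait(T5) -> count=1 queue=[] holders={T5}
Step 2: wait(T2) -> count=0 queue=[] holders={T2,T5}
Step 3: wait(T3) -> count=0 queue=[T3] holders={T2,T5}
Step 4: signal(T2) -> count=0 queue=[] holders={T3,T5}
Step 5: wait(T4) -> count=0 queue=[T4] holders={T3,T5}
Step 6: wait(T2) -> count=0 queue=[T4,T2] holders={T3,T5}
Step 7: wait(T1) -> count=0 queue=[T4,T2,T1] holders={T3,T5}
Step 8: signal(T3) -> count=0 queue=[T2,T1] holders={T4,T5}
Step 9: wait(T3) -> count=0 queue=[T2,T1,T3] holders={T4,T5}
Step 10: signal(T4) -> count=0 queue=[T1,T3] holders={T2,T5}
Final holders: T2,T5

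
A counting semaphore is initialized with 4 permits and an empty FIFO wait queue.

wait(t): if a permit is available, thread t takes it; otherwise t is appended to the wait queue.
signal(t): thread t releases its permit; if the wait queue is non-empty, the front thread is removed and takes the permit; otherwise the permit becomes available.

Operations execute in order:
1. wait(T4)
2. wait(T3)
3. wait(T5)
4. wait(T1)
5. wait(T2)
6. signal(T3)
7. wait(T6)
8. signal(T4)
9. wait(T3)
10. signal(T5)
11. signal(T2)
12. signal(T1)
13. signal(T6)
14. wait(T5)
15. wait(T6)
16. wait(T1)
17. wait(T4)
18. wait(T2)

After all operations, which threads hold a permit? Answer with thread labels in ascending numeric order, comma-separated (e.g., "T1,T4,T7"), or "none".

Step 1: wait(T4) -> count=3 queue=[] holders={T4}
Step 2: wait(T3) -> count=2 queue=[] holders={T3,T4}
Step 3: wait(T5) -> count=1 queue=[] holders={T3,T4,T5}
Step 4: wait(T1) -> count=0 queue=[] holders={T1,T3,T4,T5}
Step 5: wait(T2) -> count=0 queue=[T2] holders={T1,T3,T4,T5}
Step 6: signal(T3) -> count=0 queue=[] holders={T1,T2,T4,T5}
Step 7: wait(T6) -> count=0 queue=[T6] holders={T1,T2,T4,T5}
Step 8: signal(T4) -> count=0 queue=[] holders={T1,T2,T5,T6}
Step 9: wait(T3) -> count=0 queue=[T3] holders={T1,T2,T5,T6}
Step 10: signal(T5) -> count=0 queue=[] holders={T1,T2,T3,T6}
Step 11: signal(T2) -> count=1 queue=[] holders={T1,T3,T6}
Step 12: signal(T1) -> count=2 queue=[] holders={T3,T6}
Step 13: signal(T6) -> count=3 queue=[] holders={T3}
Step 14: wait(T5) -> count=2 queue=[] holders={T3,T5}
Step 15: wait(T6) -> count=1 queue=[] holders={T3,T5,T6}
Step 16: wait(T1) -> count=0 queue=[] holders={T1,T3,T5,T6}
Step 17: wait(T4) -> count=0 queue=[T4] holders={T1,T3,T5,T6}
Step 18: wait(T2) -> count=0 queue=[T4,T2] holders={T1,T3,T5,T6}
Final holders: T1,T3,T5,T6

Answer: T1,T3,T5,T6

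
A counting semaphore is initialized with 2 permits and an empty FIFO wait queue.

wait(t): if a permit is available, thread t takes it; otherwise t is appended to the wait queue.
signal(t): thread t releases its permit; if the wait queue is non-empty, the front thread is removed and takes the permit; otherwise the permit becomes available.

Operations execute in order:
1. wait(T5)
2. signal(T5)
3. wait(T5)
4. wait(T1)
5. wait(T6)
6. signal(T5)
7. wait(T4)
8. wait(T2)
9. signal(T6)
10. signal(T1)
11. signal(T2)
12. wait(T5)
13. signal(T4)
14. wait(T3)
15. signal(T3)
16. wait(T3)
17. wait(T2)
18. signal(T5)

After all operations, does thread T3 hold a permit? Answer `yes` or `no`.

Step 1: wait(T5) -> count=1 queue=[] holders={T5}
Step 2: signal(T5) -> count=2 queue=[] holders={none}
Step 3: wait(T5) -> count=1 queue=[] holders={T5}
Step 4: wait(T1) -> count=0 queue=[] holders={T1,T5}
Step 5: wait(T6) -> count=0 queue=[T6] holders={T1,T5}
Step 6: signal(T5) -> count=0 queue=[] holders={T1,T6}
Step 7: wait(T4) -> count=0 queue=[T4] holders={T1,T6}
Step 8: wait(T2) -> count=0 queue=[T4,T2] holders={T1,T6}
Step 9: signal(T6) -> count=0 queue=[T2] holders={T1,T4}
Step 10: signal(T1) -> count=0 queue=[] holders={T2,T4}
Step 11: signal(T2) -> count=1 queue=[] holders={T4}
Step 12: wait(T5) -> count=0 queue=[] holders={T4,T5}
Step 13: signal(T4) -> count=1 queue=[] holders={T5}
Step 14: wait(T3) -> count=0 queue=[] holders={T3,T5}
Step 15: signal(T3) -> count=1 queue=[] holders={T5}
Step 16: wait(T3) -> count=0 queue=[] holders={T3,T5}
Step 17: wait(T2) -> count=0 queue=[T2] holders={T3,T5}
Step 18: signal(T5) -> count=0 queue=[] holders={T2,T3}
Final holders: {T2,T3} -> T3 in holders

Answer: yes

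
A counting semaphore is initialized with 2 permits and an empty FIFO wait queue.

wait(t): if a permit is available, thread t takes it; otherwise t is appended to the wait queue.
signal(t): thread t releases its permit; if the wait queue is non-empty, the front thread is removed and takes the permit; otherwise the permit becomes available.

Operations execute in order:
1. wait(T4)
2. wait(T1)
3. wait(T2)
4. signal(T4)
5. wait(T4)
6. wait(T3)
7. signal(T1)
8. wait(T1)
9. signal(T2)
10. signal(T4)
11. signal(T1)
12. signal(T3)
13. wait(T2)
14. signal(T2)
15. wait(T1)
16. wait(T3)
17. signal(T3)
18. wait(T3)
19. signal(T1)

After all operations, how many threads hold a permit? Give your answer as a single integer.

Step 1: wait(T4) -> count=1 queue=[] holders={T4}
Step 2: wait(T1) -> count=0 queue=[] holders={T1,T4}
Step 3: wait(T2) -> count=0 queue=[T2] holders={T1,T4}
Step 4: signal(T4) -> count=0 queue=[] holders={T1,T2}
Step 5: wait(T4) -> count=0 queue=[T4] holders={T1,T2}
Step 6: wait(T3) -> count=0 queue=[T4,T3] holders={T1,T2}
Step 7: signal(T1) -> count=0 queue=[T3] holders={T2,T4}
Step 8: wait(T1) -> count=0 queue=[T3,T1] holders={T2,T4}
Step 9: signal(T2) -> count=0 queue=[T1] holders={T3,T4}
Step 10: signal(T4) -> count=0 queue=[] holders={T1,T3}
Step 11: signal(T1) -> count=1 queue=[] holders={T3}
Step 12: signal(T3) -> count=2 queue=[] holders={none}
Step 13: wait(T2) -> count=1 queue=[] holders={T2}
Step 14: signal(T2) -> count=2 queue=[] holders={none}
Step 15: wait(T1) -> count=1 queue=[] holders={T1}
Step 16: wait(T3) -> count=0 queue=[] holders={T1,T3}
Step 17: signal(T3) -> count=1 queue=[] holders={T1}
Step 18: wait(T3) -> count=0 queue=[] holders={T1,T3}
Step 19: signal(T1) -> count=1 queue=[] holders={T3}
Final holders: {T3} -> 1 thread(s)

Answer: 1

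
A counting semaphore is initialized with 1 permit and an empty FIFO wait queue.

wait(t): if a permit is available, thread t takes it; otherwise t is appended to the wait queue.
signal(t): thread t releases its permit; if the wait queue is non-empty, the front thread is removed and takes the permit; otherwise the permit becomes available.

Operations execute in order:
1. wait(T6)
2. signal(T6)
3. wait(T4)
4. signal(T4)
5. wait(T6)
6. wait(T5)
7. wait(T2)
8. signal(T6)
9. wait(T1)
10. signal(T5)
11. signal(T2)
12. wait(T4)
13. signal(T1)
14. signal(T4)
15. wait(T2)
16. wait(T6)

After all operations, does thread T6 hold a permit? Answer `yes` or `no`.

Step 1: wait(T6) -> count=0 queue=[] holders={T6}
Step 2: signal(T6) -> count=1 queue=[] holders={none}
Step 3: wait(T4) -> count=0 queue=[] holders={T4}
Step 4: signal(T4) -> count=1 queue=[] holders={none}
Step 5: wait(T6) -> count=0 queue=[] holders={T6}
Step 6: wait(T5) -> count=0 queue=[T5] holders={T6}
Step 7: wait(T2) -> count=0 queue=[T5,T2] holders={T6}
Step 8: signal(T6) -> count=0 queue=[T2] holders={T5}
Step 9: wait(T1) -> count=0 queue=[T2,T1] holders={T5}
Step 10: signal(T5) -> count=0 queue=[T1] holders={T2}
Step 11: signal(T2) -> count=0 queue=[] holders={T1}
Step 12: wait(T4) -> count=0 queue=[T4] holders={T1}
Step 13: signal(T1) -> count=0 queue=[] holders={T4}
Step 14: signal(T4) -> count=1 queue=[] holders={none}
Step 15: wait(T2) -> count=0 queue=[] holders={T2}
Step 16: wait(T6) -> count=0 queue=[T6] holders={T2}
Final holders: {T2} -> T6 not in holders

Answer: no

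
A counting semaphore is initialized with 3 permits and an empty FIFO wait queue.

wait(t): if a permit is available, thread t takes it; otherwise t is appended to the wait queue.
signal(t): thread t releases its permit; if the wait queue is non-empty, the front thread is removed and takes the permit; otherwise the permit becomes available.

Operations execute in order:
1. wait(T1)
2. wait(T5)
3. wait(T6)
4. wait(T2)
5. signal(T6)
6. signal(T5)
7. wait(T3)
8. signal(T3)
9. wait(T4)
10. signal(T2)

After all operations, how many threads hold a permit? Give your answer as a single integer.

Step 1: wait(T1) -> count=2 queue=[] holders={T1}
Step 2: wait(T5) -> count=1 queue=[] holders={T1,T5}
Step 3: wait(T6) -> count=0 queue=[] holders={T1,T5,T6}
Step 4: wait(T2) -> count=0 queue=[T2] holders={T1,T5,T6}
Step 5: signal(T6) -> count=0 queue=[] holders={T1,T2,T5}
Step 6: signal(T5) -> count=1 queue=[] holders={T1,T2}
Step 7: wait(T3) -> count=0 queue=[] holders={T1,T2,T3}
Step 8: signal(T3) -> count=1 queue=[] holders={T1,T2}
Step 9: wait(T4) -> count=0 queue=[] holders={T1,T2,T4}
Step 10: signal(T2) -> count=1 queue=[] holders={T1,T4}
Final holders: {T1,T4} -> 2 thread(s)

Answer: 2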